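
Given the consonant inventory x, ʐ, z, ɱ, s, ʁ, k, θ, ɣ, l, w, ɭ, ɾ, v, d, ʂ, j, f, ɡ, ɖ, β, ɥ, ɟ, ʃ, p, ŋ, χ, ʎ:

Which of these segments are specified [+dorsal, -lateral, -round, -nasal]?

Checking each segment against [+dorsal], [-lateral], [-round], [-nasal]: /x/ (voiceless velar fricative), /ʁ/ (voiced uvular fricative), /k/ (voiceless velar stop), /ɣ/ (voiced velar fricative), /j/ (palatal glide), /ɡ/ (voiced velar stop), among others, satisfy every feature; every other segment in the inventory fails at least one.

x, ʁ, k, ɣ, j, ɡ, ɟ, χ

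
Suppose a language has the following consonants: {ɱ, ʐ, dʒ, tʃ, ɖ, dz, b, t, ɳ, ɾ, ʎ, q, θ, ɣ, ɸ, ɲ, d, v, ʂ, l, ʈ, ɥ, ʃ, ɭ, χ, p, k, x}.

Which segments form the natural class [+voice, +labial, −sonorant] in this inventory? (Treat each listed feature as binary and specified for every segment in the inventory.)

Checking each segment against [+voice], [+labial], [−sonorant]: /b/ (voiced bilabial stop), /v/ (voiced labiodental fricative) satisfy every feature; every other segment in the inventory fails at least one.

b, v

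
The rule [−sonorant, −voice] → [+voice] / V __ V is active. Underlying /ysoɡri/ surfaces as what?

The only segment in the rule's environment that also matches [−sonorant, −voice] is /s/. Applying [+voice] turns the voiceless alveolar fricative into /z/ (voiced alveolar fricative), giving [yzoɡri].

[yzoɡri]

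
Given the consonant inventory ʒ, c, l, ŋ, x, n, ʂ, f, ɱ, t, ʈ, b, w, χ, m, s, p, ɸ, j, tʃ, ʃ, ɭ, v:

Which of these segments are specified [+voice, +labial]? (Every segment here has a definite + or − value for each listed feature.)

ɱ, b, w, m, v

Eliminate segments failing any feature: /ʒ, l, ŋ, n, j, ɭ/ are [−labial]; /c, x, ʂ, f, t, ʈ, χ, s, p, ɸ, tʃ, ʃ/ are [−voice]. The remaining /ɱ, b, w, m, v/ satisfy [+voice], [+labial].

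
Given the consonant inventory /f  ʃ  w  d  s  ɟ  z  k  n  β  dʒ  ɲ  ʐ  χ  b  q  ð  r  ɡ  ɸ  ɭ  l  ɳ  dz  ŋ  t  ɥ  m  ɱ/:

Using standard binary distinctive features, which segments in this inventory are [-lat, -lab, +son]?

Eliminate segments failing any feature: /f, w, β, b, ɸ, ɥ, m, ɱ/ are [+labial]; /ʃ, d, s, ɟ, z, k, dʒ, ʐ, χ, q, ð, ɡ, dz, t/ are [-sonorant]; /ɭ, l/ are [+lateral]. The remaining /n, ɲ, r, ɳ, ŋ/ satisfy [-lateral], [-labial], [+sonorant].

n, ɲ, r, ɳ, ŋ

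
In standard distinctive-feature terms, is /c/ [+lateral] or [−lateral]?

[−lateral]

/c/ is the voiceless palatal stop, hence [−lateral].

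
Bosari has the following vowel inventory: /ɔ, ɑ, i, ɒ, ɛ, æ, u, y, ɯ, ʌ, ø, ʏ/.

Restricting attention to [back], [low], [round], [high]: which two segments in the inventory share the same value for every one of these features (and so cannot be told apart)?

y, ʏ

/y/ (high front rounded tense vowel) and /ʏ/ (high front rounded lax vowel) are both [-back], [-low], [+round], [+high], so none of the listed features separates them. (They do differ in [tense], which is not among the given features.) Every other pair in the inventory differs on at least one listed feature.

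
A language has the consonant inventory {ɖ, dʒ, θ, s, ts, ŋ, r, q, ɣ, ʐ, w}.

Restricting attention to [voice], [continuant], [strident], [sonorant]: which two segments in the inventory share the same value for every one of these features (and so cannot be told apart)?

r, w

/r/ (alveolar trill) and /w/ (labial-velar glide) are both [+voice], [+continuant], [−strident], [+sonorant], so none of the listed features separates them. (They do differ in [labial], [round], [coronal] and [dorsal], which are not among the given features.) Every other pair in the inventory differs on at least one listed feature.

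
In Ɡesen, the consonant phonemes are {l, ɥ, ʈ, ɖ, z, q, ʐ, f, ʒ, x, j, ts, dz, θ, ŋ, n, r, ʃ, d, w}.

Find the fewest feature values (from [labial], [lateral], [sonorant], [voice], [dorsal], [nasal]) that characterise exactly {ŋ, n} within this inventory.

[+nasal]

The target set is precisely the extension of [+nasal] in this inventory.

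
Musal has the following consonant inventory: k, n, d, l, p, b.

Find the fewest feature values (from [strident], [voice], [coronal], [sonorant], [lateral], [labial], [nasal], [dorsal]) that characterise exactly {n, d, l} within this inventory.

[+coronal]

The target set is precisely the extension of [+coronal] in this inventory.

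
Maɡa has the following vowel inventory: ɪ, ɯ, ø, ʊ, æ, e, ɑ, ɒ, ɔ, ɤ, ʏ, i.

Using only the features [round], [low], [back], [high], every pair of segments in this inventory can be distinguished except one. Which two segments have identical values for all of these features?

Both /ɪ/ and /i/ are [-round], [-low], [-back], [+high]. Since the list omits [tense] — which does distinguish the high front unrounded lax vowel from the high front unrounded tense vowel — this pair collapses; all other pairs remain distinct.

ɪ, i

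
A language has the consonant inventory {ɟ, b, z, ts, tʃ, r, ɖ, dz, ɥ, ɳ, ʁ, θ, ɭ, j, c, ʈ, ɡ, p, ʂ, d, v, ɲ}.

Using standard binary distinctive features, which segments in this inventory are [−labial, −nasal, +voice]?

ɟ, z, r, ɖ, dz, ʁ, ɭ, j, ɡ, d

Checking each segment against [−labial], [−nasal], [+voice]: /ɟ/ (voiced palatal stop), /z/ (voiced alveolar fricative), /r/ (alveolar trill), /ɖ/ (voiced retroflex stop), /dz/ (voiced alveolar affricate), /ʁ/ (voiced uvular fricative), among others, satisfy every feature; every other segment in the inventory fails at least one.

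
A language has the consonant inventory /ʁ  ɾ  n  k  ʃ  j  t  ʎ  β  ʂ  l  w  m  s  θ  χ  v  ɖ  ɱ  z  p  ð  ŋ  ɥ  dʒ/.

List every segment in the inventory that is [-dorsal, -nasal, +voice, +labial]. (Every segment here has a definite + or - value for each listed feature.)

The [-dorsal] segments are /ɾ, n, ʃ, t, β, ʂ, l, m, s, θ, v, ɖ, ɱ, z, p, ð, dʒ/.
Intersecting with [-nasal] gives /ɾ, ʃ, t, β, ʂ, l, s, θ, v, ɖ, z, p, ð, dʒ/.
Within that set, [+voice] gives /ɾ, β, l, v, ɖ, z, ð, dʒ/.
Of those, [+labial] leaves /β, v/.

β, v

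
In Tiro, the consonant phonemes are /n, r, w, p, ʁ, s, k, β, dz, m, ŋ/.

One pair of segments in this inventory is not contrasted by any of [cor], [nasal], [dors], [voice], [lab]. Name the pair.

Both /r/ and /dz/ are [+coronal], [−nasal], [−dorsal], [+voice], [−labial]. Since the list omits [sonorant], [continuant] and [strident] — which do distinguish the alveolar trill from the voiced alveolar affricate — this pair collapses; all other pairs remain distinct.

r, dz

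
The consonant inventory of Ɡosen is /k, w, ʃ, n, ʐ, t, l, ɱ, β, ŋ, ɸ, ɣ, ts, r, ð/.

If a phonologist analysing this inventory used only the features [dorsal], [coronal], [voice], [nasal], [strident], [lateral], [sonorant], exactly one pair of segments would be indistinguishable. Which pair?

ʃ, ts

On the given features, /ʃ/ and /ts/ have an identical profile: [-dorsal], [+coronal], [-voice], [-nasal], [+strident], [-lateral], [-sonorant]. No other two segments in the inventory coincide on all 7 features. (They do differ in [continuant], [anterior] and [distributed], which are not among the given features.)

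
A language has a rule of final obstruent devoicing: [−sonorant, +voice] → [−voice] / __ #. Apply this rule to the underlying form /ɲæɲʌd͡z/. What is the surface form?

[ɲæɲʌt͡s]

The only segment in the rule's environment that also matches [−sonorant, +voice] is /d͡z/. Applying [−voice] turns the voiced alveolar affricate into /t͡s/ (voiceless alveolar affricate), giving [ɲæɲʌt͡s].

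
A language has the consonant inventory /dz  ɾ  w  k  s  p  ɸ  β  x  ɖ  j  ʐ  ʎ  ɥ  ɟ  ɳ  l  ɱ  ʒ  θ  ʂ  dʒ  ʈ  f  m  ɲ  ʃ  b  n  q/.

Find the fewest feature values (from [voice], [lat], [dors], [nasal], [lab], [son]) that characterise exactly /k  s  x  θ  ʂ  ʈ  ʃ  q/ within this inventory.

Every target segment is [−voice], [−labial]; each remaining inventory member fails at least one of these. Each conjunct is needed — [−labial] alone would also admit /dz, ɾ, ɖ, j, …/; [−voice] alone would also admit /p, ɸ, f/ — and no other single listed feature has exactly this extension, so two is the minimum.

[−voice, −lab]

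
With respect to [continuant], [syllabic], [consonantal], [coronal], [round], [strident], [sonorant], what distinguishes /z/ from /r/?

The two segments share [+continuant], [−syllabic], [+consonantal], [+coronal], [−round]. The only features from the list on which they differ: /z/ is [−sonorant] while /r/ is [+sonorant]; /z/ is [+strident] while /r/ is [−strident].

[sonorant], [strident]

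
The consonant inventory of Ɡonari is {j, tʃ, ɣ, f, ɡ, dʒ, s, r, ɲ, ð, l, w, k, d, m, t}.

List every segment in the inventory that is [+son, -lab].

j, r, ɲ, l

Among the inventory, the [+sonorant] segments are /j, r, ɲ, l, w, m/.
Then [-labial] leaves /j, r, ɲ, l/.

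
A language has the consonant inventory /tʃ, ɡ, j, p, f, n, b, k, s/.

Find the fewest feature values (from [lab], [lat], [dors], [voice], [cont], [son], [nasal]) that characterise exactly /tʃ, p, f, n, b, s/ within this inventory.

/tʃ, p, f, n, b, s/ are exactly the [−dorsal] segments in the inventory, so a single feature suffices.

[−dors]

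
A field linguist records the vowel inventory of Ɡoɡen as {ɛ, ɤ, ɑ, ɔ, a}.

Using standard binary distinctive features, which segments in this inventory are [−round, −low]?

ɛ, ɤ

First, the [−round] segments are /ɛ, ɤ, ɑ, a/.
Of those, [−low] leaves /ɛ, ɤ/.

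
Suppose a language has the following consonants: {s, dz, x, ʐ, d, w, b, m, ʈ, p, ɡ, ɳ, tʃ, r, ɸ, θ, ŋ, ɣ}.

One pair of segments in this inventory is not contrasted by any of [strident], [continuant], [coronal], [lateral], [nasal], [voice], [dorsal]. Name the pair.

ɣ, w

On the given features, /ɣ/ and /w/ have an identical profile: [−strident], [+continuant], [−coronal], [−lateral], [−nasal], [+voice], [+dorsal]. No other two segments in the inventory coincide on all 7 features. (They do differ in [sonorant], [labial] and [round], which are not among the given features.)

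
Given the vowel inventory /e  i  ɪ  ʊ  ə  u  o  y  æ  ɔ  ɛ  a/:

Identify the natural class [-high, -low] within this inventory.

e, ə, o, ɔ, ɛ

First, the [-high] segments are /e, ə, o, æ, ɔ, ɛ, a/.
Within that set, [-low] leaves /e, ə, o, ɔ, ɛ/.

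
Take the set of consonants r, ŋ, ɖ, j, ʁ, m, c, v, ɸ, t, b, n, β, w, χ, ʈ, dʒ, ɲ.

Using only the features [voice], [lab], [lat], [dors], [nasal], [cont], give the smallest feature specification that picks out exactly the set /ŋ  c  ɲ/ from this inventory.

[-cont, +dors]

Every target segment is [-continuant], [+dorsal]; each remaining inventory member fails at least one of these. Each conjunct is needed — [+dorsal] alone would also admit /j, ʁ, w, χ/; [-continuant] alone would also admit /ɖ, m, t, b, …/ — and no other single listed feature has exactly this extension, so two is the minimum.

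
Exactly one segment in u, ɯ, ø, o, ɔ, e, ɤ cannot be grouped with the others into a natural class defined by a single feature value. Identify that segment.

ɔ

The remaining segments after removing /ɔ/ share [+tense]; /ɔ/ (mid back rounded lax vowel) is [-tense]. For every other candidate removal, the leftover set fails to share any single feature value that the removed segment lacks.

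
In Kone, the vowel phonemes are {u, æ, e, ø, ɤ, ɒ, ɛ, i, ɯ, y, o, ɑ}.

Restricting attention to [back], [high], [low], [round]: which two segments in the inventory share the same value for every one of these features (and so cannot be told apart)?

/e/ (mid front unrounded tense vowel) and /ɛ/ (mid front unrounded lax vowel) are both [−back], [−high], [−low], [−round], so none of the listed features separates them. (They do differ in [tense], which is not among the given features.) Every other pair in the inventory differs on at least one listed feature.

e, ɛ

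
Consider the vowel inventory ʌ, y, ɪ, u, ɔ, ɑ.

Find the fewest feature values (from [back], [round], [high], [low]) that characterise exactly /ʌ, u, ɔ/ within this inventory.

Every target segment is [−low], [+back]; each remaining inventory member fails at least one of these. Each conjunct is needed — [+back] alone would also admit /ɑ/; [−low] alone would also admit /y, ɪ/ — and no other single listed feature has exactly this extension, so two is the minimum.

[−low, +back]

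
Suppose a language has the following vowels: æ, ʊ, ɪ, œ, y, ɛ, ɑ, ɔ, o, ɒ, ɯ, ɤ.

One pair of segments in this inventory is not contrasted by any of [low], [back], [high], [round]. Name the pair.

o, ɔ

Both /o/ and /ɔ/ are [-low], [+back], [-high], [+round]. Since the list omits [tense] — which does distinguish the mid back rounded tense vowel from the mid back rounded lax vowel — this pair collapses; all other pairs remain distinct.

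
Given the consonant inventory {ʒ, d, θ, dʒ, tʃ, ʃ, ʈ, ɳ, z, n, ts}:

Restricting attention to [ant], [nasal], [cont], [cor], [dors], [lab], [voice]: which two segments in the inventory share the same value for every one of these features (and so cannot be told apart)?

On the given features, /tʃ/ and /ʈ/ have an identical profile: [-anterior], [-nasal], [-continuant], [+coronal], [-dorsal], [-labial], [-voice]. No other two segments in the inventory coincide on all 7 features. (They do differ in [strident], [delayed release] and [distributed], which are not among the given features.)

tʃ, ʈ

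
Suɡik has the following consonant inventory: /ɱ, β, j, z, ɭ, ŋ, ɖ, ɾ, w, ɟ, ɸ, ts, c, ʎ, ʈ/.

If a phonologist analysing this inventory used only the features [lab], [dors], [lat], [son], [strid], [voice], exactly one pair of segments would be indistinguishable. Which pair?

On the given features, /ŋ/ and /j/ have an identical profile: [-labial], [+dorsal], [-lateral], [+sonorant], [-strident], [+voice]. No other two segments in the inventory coincide on all 6 features. (They do differ in [nasal], [continuant] and [back], which are not among the given features.)

ŋ, j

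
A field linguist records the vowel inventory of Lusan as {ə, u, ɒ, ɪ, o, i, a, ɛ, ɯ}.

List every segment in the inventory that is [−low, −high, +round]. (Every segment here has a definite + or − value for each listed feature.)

Eliminate segments failing any feature: /ə, ɛ/ are [−round]; /u, ɪ, i, ɯ/ are [+high]; /ɒ, a/ are [+low]. The remaining /o/ satisfy [−low], [−high], [+round].

o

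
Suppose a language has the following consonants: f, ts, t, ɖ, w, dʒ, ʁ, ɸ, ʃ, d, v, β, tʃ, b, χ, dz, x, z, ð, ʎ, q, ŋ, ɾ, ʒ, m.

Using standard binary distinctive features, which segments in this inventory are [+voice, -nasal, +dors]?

w, ʁ, ʎ

Eliminate segments failing any feature: /f, ts, t, ɸ, ʃ, tʃ, χ, x, q/ are [-voice]; /ɖ, dʒ, d, v, β, b, dz, z, ð, ɾ, ʒ/ are [-dorsal]; /ŋ, m/ are [+nasal]. The remaining /w, ʁ, ʎ/ satisfy [+voice], [-nasal], [+dorsal].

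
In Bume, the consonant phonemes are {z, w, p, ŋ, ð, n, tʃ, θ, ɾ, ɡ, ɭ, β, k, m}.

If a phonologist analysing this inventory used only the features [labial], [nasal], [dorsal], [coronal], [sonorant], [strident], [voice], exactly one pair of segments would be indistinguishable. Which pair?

ɾ, ɭ

/ɾ/ (alveolar tap) and /ɭ/ (retroflex lateral approximant) are both [−labial], [−nasal], [−dorsal], [+coronal], [+sonorant], [−strident], [+voice], so none of the listed features separates them. (They do differ in [lateral] and [anterior], which are not among the given features.) Every other pair in the inventory differs on at least one listed feature.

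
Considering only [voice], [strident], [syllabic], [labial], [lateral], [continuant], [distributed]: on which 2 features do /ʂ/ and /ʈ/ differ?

/ʂ/ is the voiceless retroflex fricative and /ʈ/ is the voiceless retroflex stop. Both are [−voice], [−syllabic], [−labial], [−lateral], [−distributed]. /ʂ/ is [+continuant] while /ʈ/ is [−continuant]; /ʂ/ is [+strident] while /ʈ/ is [−strident], so the distinguishing features are [continuant], [strident].

[continuant], [strident]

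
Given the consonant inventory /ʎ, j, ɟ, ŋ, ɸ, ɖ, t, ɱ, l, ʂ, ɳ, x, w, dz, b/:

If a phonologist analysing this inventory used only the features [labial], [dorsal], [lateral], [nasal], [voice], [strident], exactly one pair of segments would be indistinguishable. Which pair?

j, ɟ

/j/ (palatal glide) and /ɟ/ (voiced palatal stop) are both [−labial], [+dorsal], [−lateral], [−nasal], [+voice], [−strident], so none of the listed features separates them. (They do differ in [sonorant] and [continuant], which are not among the given features.) Every other pair in the inventory differs on at least one listed feature.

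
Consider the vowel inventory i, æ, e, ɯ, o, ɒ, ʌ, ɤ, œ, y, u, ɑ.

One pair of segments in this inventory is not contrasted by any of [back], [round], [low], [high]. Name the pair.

/ɤ/ (mid back unrounded tense vowel) and /ʌ/ (mid back unrounded lax vowel) are both [+back], [-round], [-low], [-high], so none of the listed features separates them. (They do differ in [tense], which is not among the given features.) Every other pair in the inventory differs on at least one listed feature.

ɤ, ʌ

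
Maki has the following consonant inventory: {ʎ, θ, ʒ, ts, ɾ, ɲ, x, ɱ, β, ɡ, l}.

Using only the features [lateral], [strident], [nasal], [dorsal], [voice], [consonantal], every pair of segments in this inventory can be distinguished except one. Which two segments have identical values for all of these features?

Both /ɾ/ and /β/ are [−lateral], [−strident], [−nasal], [−dorsal], [+voice], [+consonantal]. Since the list omits [sonorant], [labial] and [coronal] — which do distinguish the alveolar tap from the voiced bilabial fricative — this pair collapses; all other pairs remain distinct.

ɾ, β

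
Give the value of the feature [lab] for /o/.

[+labial]

/o/ is the mid back rounded tense vowel. The feature [labial] marks segments articulated with one or both lips; /o/ has this property, so it is [+labial].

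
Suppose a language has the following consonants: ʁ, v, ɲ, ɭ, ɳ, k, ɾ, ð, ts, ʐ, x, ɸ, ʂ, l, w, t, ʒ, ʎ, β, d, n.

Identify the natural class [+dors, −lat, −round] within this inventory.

ʁ, ɲ, k, x

Checking each segment against [+dorsal], [−lateral], [−round]: /ʁ/ (voiced uvular fricative), /ɲ/ (palatal nasal), /k/ (voiceless velar stop), /x/ (voiceless velar fricative) satisfy every feature; every other segment in the inventory fails at least one.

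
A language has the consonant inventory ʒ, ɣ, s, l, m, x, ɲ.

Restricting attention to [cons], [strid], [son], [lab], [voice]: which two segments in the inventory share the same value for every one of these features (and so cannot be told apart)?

ɲ, l

/ɲ/ (palatal nasal) and /l/ (alveolar lateral approximant) are both [+consonantal], [−strident], [+sonorant], [−labial], [+voice], so none of the listed features separates them. (They do differ in [nasal], [lateral] and [dorsal], which are not among the given features.) Every other pair in the inventory differs on at least one listed feature.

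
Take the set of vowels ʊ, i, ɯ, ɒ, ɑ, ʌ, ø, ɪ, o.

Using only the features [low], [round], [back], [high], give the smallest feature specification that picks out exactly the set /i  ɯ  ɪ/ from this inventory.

[+high, -round]

The class [+high], [-round] has exactly /i, ɯ, ɪ/ as its extension in this inventory. No smaller conjunction from the listed features achieves this: [-round] alone would also admit /ɑ, ʌ/; [+high] alone would also admit /ʊ/; and checking the remaining single features turns up none with this extension.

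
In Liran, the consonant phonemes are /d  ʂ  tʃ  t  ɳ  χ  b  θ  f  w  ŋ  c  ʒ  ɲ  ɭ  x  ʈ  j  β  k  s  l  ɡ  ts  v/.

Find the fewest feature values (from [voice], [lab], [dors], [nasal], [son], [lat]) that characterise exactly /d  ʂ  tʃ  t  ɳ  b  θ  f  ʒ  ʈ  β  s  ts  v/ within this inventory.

The class [−lateral], [−dorsal] has exactly /d, ʂ, tʃ, t, ɳ, b, θ, f, ʒ, ʈ, β, s, ts, v/ as its extension in this inventory. No smaller conjunction from the listed features achieves this: [−dorsal] alone would also admit /ɭ, l/; [−lateral] alone would also admit /χ, w, ŋ, c, …/; and checking the remaining single features turns up none with this extension.

[−lat, −dors]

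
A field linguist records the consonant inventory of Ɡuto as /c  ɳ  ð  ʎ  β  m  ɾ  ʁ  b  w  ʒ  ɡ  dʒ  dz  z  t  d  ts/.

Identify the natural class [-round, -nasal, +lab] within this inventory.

β, b

Checking each segment against [-round], [-nasal], [+labial]: /β/ (voiced bilabial fricative), /b/ (voiced bilabial stop) satisfy every feature; every other segment in the inventory fails at least one.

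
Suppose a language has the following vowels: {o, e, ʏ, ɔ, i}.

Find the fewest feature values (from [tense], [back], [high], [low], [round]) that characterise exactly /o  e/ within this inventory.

[−high, +tense]

The class [−high], [+tense] has exactly /o, e/ as its extension in this inventory. No smaller conjunction from the listed features achieves this: [+tense] alone would also admit /i/; [−high] alone would also admit /ɔ/; and checking the remaining single features turns up none with this extension.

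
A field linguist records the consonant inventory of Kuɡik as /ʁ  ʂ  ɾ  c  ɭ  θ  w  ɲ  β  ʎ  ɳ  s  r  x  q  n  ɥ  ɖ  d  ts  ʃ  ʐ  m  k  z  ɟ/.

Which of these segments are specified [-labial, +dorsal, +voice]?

Eliminate segments failing any feature: /ʂ, ɾ, ɭ, θ, ɳ, s, r, n, ɖ, d, ts, ʃ, ʐ, z/ are [-dorsal]; /c, x, q, k/ are [-voice]; /w, β, ɥ, m/ are [+labial]. The remaining /ʁ, ɲ, ʎ, ɟ/ satisfy [-labial], [+dorsal], [+voice].

ʁ, ɲ, ʎ, ɟ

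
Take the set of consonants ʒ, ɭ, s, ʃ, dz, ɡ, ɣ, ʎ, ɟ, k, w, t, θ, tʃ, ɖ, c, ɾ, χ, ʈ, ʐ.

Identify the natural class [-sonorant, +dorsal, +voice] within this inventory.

Checking each segment against [-sonorant], [+dorsal], [+voice]: /ɡ/ (voiced velar stop), /ɣ/ (voiced velar fricative), /ɟ/ (voiced palatal stop) satisfy every feature; every other segment in the inventory fails at least one.

ɡ, ɣ, ɟ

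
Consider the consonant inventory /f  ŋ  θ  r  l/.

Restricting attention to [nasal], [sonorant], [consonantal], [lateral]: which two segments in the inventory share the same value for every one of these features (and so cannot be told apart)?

θ, f

Both /θ/ and /f/ are [−nasal], [−sonorant], [+consonantal], [−lateral]. Since the list omits [labial] and [coronal] — which do distinguish the voiceless dental fricative from the voiceless labiodental fricative — this pair collapses; all other pairs remain distinct.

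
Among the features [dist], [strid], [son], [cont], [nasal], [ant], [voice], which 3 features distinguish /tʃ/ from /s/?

/tʃ/ (voiceless postalveolar affricate) and /s/ (voiceless alveolar fricative) agree on [+strident], [−sonorant], [−nasal], [−voice]. They differ on [continuant] (/tʃ/ [−], /s/ [+]), [anterior] (/tʃ/ [−], /s/ [+]), [distributed] (/tʃ/ [+], /s/ [−]).

[continuant], [anterior], [distributed]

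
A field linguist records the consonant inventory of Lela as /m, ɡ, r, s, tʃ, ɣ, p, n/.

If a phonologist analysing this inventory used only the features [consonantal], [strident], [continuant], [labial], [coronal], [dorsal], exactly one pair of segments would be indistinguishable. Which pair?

Both /m/ and /p/ are [+consonantal], [−strident], [−continuant], [+labial], [−coronal], [−dorsal]. Since the list omits [sonorant], [voice] and [nasal] — which do distinguish the bilabial nasal from the voiceless bilabial stop — this pair collapses; all other pairs remain distinct.

m, p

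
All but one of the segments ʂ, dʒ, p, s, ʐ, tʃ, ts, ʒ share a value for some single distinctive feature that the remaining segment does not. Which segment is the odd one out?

The remaining segments after removing /p/ share [+strident]; /p/ (voiceless bilabial stop) is [−strident]. For every other candidate removal, the leftover set fails to share any single feature value that the removed segment lacks.

p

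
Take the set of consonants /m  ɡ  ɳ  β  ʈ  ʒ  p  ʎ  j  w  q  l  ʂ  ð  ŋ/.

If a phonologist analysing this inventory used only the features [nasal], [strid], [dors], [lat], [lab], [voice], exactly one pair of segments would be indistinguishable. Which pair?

Both /ɡ/ and /j/ are [-nasal], [-strident], [+dorsal], [-lateral], [-labial], [+voice]. Since the list omits [sonorant], [continuant] and [back] — which do distinguish the voiced velar stop from the palatal glide — this pair collapses; all other pairs remain distinct.

ɡ, j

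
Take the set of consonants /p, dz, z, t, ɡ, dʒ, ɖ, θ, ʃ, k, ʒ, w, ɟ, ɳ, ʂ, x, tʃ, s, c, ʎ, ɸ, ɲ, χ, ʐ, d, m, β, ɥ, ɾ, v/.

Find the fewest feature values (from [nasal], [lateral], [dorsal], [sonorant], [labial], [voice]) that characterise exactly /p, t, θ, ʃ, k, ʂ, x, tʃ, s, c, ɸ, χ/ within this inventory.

[-voice]

The target set is precisely the extension of [-voice] in this inventory.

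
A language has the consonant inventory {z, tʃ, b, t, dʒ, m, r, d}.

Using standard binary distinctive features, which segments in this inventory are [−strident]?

b, t, m, r, d

The [−strident] segments here are /b, t, m, r, d/; the remaining /z, tʃ, dʒ/ are [+strident].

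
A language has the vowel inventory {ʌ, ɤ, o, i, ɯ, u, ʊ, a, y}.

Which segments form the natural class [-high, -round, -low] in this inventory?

ʌ, ɤ

Checking each segment against [-high], [-round], [-low]: /ʌ/ (mid back unrounded lax vowel), /ɤ/ (mid back unrounded tense vowel) satisfy every feature; every other segment in the inventory fails at least one.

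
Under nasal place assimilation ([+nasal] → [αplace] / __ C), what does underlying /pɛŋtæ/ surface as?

/ŋ/ sits before the [+coronal] consonant /t/, so it takes on [+coronal] and surfaces as /n/. The rest of the form is unaffected: [pɛntæ].

[pɛntæ]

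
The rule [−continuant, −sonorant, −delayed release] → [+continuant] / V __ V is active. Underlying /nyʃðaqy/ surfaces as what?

[nyʃðaχy]

The only segment in the rule's environment that also matches [−continuant, −sonorant, −delayed release] is /q/. Applying [+continuant] turns the voiceless uvular stop into /χ/ (voiceless uvular fricative), giving [nyʃðaχy].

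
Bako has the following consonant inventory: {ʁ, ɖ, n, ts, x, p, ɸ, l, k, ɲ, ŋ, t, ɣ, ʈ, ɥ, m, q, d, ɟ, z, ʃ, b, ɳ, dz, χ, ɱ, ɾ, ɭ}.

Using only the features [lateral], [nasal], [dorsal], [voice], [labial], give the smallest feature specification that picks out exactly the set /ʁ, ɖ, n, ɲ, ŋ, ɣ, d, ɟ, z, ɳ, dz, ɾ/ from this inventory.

[+voice, -lateral, -labial]

The class [+voice], [-lateral], [-labial] has exactly /ʁ, ɖ, n, ɲ, ŋ, ɣ, d, ɟ, z, ɳ, dz, ɾ/ as its extension in this inventory. No smaller conjunction from the listed features achieves this: [-lateral, -labial] alone would also admit /ts, x, k, t, …/; [+voice, -labial] alone would also admit /l, ɭ/; [+voice, -lateral] alone would also admit /ɥ, m, b, ɱ/; and checking the remaining two-feature bundles turns up none with this extension.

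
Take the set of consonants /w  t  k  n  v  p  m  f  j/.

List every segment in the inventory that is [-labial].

The feature [labial] marks segments articulated with one or both lips. In this inventory /t, k, n, j/ lack that property, so they are [-labial]; /w, v, p, m, f/ are [+labial].

t, k, n, j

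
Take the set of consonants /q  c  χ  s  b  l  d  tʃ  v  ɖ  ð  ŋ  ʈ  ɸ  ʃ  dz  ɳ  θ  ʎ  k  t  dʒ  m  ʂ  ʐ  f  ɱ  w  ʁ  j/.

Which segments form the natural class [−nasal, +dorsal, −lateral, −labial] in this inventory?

Eliminate segments failing any feature: /s, b, l, d, tʃ, v, ɖ, ð, ʈ, ɸ, ʃ, dz, θ, t, dʒ, ʂ, ʐ, f/ are [−dorsal]; /ŋ, ɳ, m, ɱ/ are [+nasal]; /ʎ/ is [+lateral]; /w/ is [+labial]. The remaining /q, c, χ, k, ʁ, j/ satisfy [−nasal], [+dorsal], [−lateral], [−labial].

q, c, χ, k, ʁ, j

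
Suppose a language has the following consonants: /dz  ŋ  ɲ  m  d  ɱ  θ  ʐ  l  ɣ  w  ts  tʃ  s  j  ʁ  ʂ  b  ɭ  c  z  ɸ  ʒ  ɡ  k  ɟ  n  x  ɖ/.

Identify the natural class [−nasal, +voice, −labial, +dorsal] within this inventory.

ɣ, j, ʁ, ɡ, ɟ

The [−nasal] segments are /dz, d, θ, ʐ, l, ɣ, w, ts, tʃ, s, j, ʁ, ʂ, b, ɭ, c, z, ɸ, ʒ, ɡ, k, ɟ, x, ɖ/.
Then [+voice] gives /dz, d, ʐ, l, ɣ, w, j, ʁ, b, ɭ, z, ʒ, ɡ, ɟ, ɖ/.
Within that set, [−labial] gives /dz, d, ʐ, l, ɣ, j, ʁ, ɭ, z, ʒ, ɡ, ɟ, ɖ/.
Among these, [+dorsal] leaves /ɣ, j, ʁ, ɡ, ɟ/.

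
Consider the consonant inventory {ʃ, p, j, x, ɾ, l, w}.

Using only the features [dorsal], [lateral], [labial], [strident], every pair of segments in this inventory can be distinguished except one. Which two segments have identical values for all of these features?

/x/ (voiceless velar fricative) and /j/ (palatal glide) are both [+dorsal], [−lateral], [−labial], [−strident], so none of the listed features separates them. (They do differ in [sonorant], [voice] and [back], which are not among the given features.) Every other pair in the inventory differs on at least one listed feature.

x, j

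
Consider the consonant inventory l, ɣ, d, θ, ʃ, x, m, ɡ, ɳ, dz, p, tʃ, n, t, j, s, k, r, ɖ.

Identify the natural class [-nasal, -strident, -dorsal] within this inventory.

The [-nasal] segments are /l, ɣ, d, θ, ʃ, x, ɡ, dz, p, tʃ, t, j, s, k, r, ɖ/.
Among these, [-strident] gives /l, ɣ, d, θ, x, ɡ, p, t, j, k, r, ɖ/.
Within that set, [-dorsal] leaves /l, d, θ, p, t, r, ɖ/.

l, d, θ, p, t, r, ɖ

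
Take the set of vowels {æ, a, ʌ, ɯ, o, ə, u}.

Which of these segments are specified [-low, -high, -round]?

ʌ, ə

Eliminate segments failing any feature: /æ, a/ are [+low]; /ɯ, u/ are [+high]; /o/ is [+round]. The remaining /ʌ, ə/ satisfy [-low], [-high], [-round].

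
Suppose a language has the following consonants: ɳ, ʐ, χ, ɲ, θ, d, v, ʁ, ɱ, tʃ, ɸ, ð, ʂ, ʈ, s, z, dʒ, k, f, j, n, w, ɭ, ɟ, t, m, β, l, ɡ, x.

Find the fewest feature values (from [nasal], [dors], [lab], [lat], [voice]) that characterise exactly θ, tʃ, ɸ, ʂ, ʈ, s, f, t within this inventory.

[-voice, -dors]

/θ, tʃ, ɸ, ʂ, ʈ, s, f, t/ are all [-voice], [-dorsal], and no other segment in the inventory matches both values. Dropping any one of them over-generates: [-dorsal] alone would also admit /ɳ, ʐ, d, v, …/; [-voice] alone would also admit /χ, k, x/. No other single listed feature picks out exactly this set either, so fewer than two features will not do.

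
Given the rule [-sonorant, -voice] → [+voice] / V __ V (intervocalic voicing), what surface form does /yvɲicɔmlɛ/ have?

/c/ satisfies [-sonorant, -voice] and sits in V __ V. The [+voice] counterpart of the voiceless palatal stop is /ɟ/. Other segments in /yvɲicɔmlɛ/ either fail the structural description or are not in the environment, so the surface form is [yvɲiɟɔmlɛ].

[yvɲiɟɔmlɛ]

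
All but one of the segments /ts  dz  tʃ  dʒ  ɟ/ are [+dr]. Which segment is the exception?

ɟ

Every segment except /ɟ/ is [+delayed release]. /ɟ/ (voiced palatal stop) is [−delayed release], so it is the exception.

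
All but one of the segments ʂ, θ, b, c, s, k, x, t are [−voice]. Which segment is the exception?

/b/ is the voiced bilabial stop, which is [+voice]; the rest — /c, t, ʂ, k, θ, s, x/ — are [−voice].

b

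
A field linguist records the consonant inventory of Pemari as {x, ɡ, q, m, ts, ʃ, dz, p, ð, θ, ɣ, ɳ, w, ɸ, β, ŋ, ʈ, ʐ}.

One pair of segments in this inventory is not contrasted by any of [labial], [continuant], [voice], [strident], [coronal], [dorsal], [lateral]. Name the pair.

On the given features, /ɡ/ and /ŋ/ have an identical profile: [-labial], [-continuant], [+voice], [-strident], [-coronal], [+dorsal], [-lateral]. No other two segments in the inventory coincide on all 7 features. (They do differ in [sonorant] and [nasal], which are not among the given features.)

ɡ, ŋ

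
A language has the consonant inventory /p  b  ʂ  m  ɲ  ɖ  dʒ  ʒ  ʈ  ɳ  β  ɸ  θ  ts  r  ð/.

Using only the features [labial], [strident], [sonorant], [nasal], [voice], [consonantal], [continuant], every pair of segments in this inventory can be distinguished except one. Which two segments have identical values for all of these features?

Both /ɲ/ and /ɳ/ are [-labial], [-strident], [+sonorant], [+nasal], [+voice], [+consonantal], [-continuant]. Since the list omits [dorsal] — which does distinguish the palatal nasal from the retroflex nasal — this pair collapses; all other pairs remain distinct.

ɲ, ɳ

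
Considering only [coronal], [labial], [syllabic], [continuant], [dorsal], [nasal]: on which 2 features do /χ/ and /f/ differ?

The two segments share [-coronal], [-syllabic], [+continuant], [-nasal]. The only features from the list on which they differ: /χ/ is [-labial] while /f/ is [+labial]; /χ/ is [+dorsal] while /f/ is [-dorsal].

[labial], [dorsal]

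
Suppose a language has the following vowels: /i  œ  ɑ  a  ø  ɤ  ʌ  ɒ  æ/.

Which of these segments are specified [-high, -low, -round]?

Checking each segment against [-high], [-low], [-round]: /ɤ/ (mid back unrounded tense vowel), /ʌ/ (mid back unrounded lax vowel) satisfy every feature; every other segment in the inventory fails at least one.

ɤ, ʌ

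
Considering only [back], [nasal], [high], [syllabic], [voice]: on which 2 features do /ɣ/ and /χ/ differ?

[voice], [high]

The two segments share [+back], [-nasal], [-syllabic]. The only features from the list on which they differ: /ɣ/ is [+voice] while /χ/ is [-voice]; /ɣ/ is [+high] while /χ/ is [-high].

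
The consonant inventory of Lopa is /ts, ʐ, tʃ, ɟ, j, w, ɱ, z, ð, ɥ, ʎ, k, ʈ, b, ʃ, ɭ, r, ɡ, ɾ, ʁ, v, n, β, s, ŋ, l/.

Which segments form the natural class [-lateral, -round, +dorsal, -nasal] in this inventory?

Checking each segment against [-lateral], [-round], [+dorsal], [-nasal]: /ɟ/ (voiced palatal stop), /j/ (palatal glide), /k/ (voiceless velar stop), /ɡ/ (voiced velar stop), /ʁ/ (voiced uvular fricative) satisfy every feature; every other segment in the inventory fails at least one.

ɟ, j, k, ɡ, ʁ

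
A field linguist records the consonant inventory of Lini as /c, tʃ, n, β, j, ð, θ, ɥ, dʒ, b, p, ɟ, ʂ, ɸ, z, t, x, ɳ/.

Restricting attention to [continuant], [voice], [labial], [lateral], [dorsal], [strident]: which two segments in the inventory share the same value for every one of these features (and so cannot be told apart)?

ɳ, n

Both /ɳ/ and /n/ are [-continuant], [+voice], [-labial], [-lateral], [-dorsal], [-strident]. Since the list omits [anterior] — which does distinguish the retroflex nasal from the alveolar nasal — this pair collapses; all other pairs remain distinct.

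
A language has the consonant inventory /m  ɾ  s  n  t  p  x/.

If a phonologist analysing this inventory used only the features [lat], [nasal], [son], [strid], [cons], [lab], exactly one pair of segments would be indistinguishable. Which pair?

/t/ (voiceless alveolar stop) and /x/ (voiceless velar fricative) are both [−lateral], [−nasal], [−sonorant], [−strident], [+consonantal], [−labial], so none of the listed features separates them. (They do differ in [continuant], [coronal] and [dorsal], which are not among the given features.) Every other pair in the inventory differs on at least one listed feature.

t, x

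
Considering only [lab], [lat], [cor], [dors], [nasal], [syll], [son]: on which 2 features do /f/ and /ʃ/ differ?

The two segments share [-lateral], [-dorsal], [-nasal], [-syllabic], [-sonorant]. The only features from the list on which they differ: /f/ is [+labial] while /ʃ/ is [-labial]; /f/ is [-coronal] while /ʃ/ is [+coronal].

[labial], [coronal]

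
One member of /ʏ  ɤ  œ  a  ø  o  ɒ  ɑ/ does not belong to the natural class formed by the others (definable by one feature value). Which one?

ʏ

/a, ɤ, ø, ɒ, ɑ, œ, o/ are all [−high], but /ʏ/ (high front rounded lax vowel) is [+high]. No other single segment can be removed to leave a set sharing one feature value that the removed segment lacks, so /ʏ/ is the odd one out.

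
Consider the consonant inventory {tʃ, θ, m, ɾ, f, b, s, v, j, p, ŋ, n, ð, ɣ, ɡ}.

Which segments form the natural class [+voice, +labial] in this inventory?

Eliminate segments failing any feature: /tʃ, θ, f, s, p/ are [−voice]; /ɾ, j, ŋ, n, ð, ɣ, ɡ/ are [−labial]. The remaining /m, b, v/ satisfy [+voice], [+labial].

m, b, v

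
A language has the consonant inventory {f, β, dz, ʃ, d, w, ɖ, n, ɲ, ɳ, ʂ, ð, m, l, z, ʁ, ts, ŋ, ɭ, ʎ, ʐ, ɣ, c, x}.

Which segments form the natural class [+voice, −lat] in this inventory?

β, dz, d, w, ɖ, n, ɲ, ɳ, ð, m, z, ʁ, ŋ, ʐ, ɣ

Checking each segment against [+voice], [−lateral]: /β/ (voiced bilabial fricative), /dz/ (voiced alveolar affricate), /d/ (voiced alveolar stop), /w/ (labial-velar glide), /ɖ/ (voiced retroflex stop), /n/ (alveolar nasal), among others, satisfy every feature; every other segment in the inventory fails at least one.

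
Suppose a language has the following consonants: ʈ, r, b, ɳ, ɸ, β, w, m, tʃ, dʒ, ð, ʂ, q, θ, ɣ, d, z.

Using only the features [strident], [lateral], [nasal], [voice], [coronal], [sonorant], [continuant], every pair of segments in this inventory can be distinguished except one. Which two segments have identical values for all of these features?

/ɣ/ (voiced velar fricative) and /β/ (voiced bilabial fricative) are both [-strident], [-lateral], [-nasal], [+voice], [-coronal], [-sonorant], [+continuant], so none of the listed features separates them. (They do differ in [labial] and [dorsal], which are not among the given features.) Every other pair in the inventory differs on at least one listed feature.

ɣ, β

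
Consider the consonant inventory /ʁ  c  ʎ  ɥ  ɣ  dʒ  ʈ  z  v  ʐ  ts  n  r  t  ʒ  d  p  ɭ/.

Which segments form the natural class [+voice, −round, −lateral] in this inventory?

Eliminate segments failing any feature: /c, ʈ, ts, t, p/ are [−voice]; /ʎ, ɭ/ are [+lateral]; /ɥ/ is [+round]. The remaining /ʁ, ɣ, dʒ, z, v, ʐ, n, r, ʒ, d/ satisfy [+voice], [−round], [−lateral].

ʁ, ɣ, dʒ, z, v, ʐ, n, r, ʒ, d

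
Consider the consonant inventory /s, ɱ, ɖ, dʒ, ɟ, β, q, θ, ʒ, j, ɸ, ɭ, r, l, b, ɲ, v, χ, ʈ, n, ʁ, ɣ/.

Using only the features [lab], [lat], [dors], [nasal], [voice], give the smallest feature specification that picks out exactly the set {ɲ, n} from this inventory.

/ɲ, n/ are all [+nasal], [-labial], and no other segment in the inventory matches both values. Dropping any one of them over-generates: [-labial] alone would also admit /s, ɖ, dʒ, ɟ, …/; [+nasal] alone would also admit /ɱ/. No other single listed feature picks out exactly this set either, so fewer than two features will not do.

[+nasal, -lab]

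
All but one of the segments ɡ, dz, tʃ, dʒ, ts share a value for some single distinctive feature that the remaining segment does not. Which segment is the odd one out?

[delayed release] (equivalently [strident], [coronal], [dorsal]) groups all but one: /ts, dʒ, dz, tʃ/ share [+delayed release] while /ɡ/ (voiced velar stop) alone is [-delayed release]. Removing any other segment would not leave a single-feature class that excludes it.

ɡ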